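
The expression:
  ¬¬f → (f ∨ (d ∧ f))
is always true.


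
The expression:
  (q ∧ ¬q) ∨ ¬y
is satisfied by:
  {y: False}


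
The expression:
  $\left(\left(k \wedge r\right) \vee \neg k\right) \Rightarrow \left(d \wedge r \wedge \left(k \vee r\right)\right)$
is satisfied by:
  {d: True, k: True, r: False}
  {k: True, r: False, d: False}
  {r: True, d: True, k: True}
  {r: True, d: True, k: False}


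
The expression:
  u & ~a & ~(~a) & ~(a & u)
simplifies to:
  False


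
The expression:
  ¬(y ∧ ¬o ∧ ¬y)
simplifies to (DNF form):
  True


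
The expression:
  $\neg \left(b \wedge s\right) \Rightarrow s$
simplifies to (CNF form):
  $s$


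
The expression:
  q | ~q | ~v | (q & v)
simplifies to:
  True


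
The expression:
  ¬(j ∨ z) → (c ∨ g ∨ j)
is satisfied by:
  {g: True, z: True, c: True, j: True}
  {g: True, z: True, c: True, j: False}
  {g: True, z: True, j: True, c: False}
  {g: True, z: True, j: False, c: False}
  {g: True, c: True, j: True, z: False}
  {g: True, c: True, j: False, z: False}
  {g: True, c: False, j: True, z: False}
  {g: True, c: False, j: False, z: False}
  {z: True, c: True, j: True, g: False}
  {z: True, c: True, j: False, g: False}
  {z: True, j: True, c: False, g: False}
  {z: True, j: False, c: False, g: False}
  {c: True, j: True, z: False, g: False}
  {c: True, z: False, j: False, g: False}
  {j: True, z: False, c: False, g: False}


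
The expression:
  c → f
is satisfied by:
  {f: True, c: False}
  {c: False, f: False}
  {c: True, f: True}


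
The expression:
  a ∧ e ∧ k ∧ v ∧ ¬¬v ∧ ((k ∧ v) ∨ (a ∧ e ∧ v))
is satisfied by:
  {k: True, e: True, a: True, v: True}


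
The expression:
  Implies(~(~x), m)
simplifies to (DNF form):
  m | ~x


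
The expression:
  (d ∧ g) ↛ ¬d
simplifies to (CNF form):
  d ∧ g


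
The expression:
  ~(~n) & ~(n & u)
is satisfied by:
  {n: True, u: False}


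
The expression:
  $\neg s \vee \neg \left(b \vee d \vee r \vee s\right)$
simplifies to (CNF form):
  $\neg s$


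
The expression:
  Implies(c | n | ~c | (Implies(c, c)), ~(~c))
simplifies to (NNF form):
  c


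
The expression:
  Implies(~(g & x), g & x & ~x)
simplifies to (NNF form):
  g & x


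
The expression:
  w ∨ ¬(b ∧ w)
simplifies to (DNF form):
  True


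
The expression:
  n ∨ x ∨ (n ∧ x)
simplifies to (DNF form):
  n ∨ x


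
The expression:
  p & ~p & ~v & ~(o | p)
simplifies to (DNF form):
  False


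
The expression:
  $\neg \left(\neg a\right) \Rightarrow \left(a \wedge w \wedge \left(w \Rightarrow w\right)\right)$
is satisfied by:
  {w: True, a: False}
  {a: False, w: False}
  {a: True, w: True}


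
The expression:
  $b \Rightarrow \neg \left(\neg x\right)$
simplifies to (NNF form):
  $x \vee \neg b$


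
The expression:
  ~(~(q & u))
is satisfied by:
  {u: True, q: True}


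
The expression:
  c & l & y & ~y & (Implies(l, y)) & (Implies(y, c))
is never true.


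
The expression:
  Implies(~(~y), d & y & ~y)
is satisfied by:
  {y: False}


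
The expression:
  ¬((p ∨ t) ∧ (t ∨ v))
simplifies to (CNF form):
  ¬t ∧ (¬p ∨ ¬v)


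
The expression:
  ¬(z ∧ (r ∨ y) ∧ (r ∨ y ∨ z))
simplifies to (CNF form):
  (¬r ∨ ¬z) ∧ (¬y ∨ ¬z)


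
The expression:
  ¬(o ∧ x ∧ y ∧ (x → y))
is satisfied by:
  {o: False, y: False, x: False}
  {x: True, o: False, y: False}
  {y: True, o: False, x: False}
  {x: True, y: True, o: False}
  {o: True, x: False, y: False}
  {x: True, o: True, y: False}
  {y: True, o: True, x: False}


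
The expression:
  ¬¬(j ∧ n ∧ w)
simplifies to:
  j ∧ n ∧ w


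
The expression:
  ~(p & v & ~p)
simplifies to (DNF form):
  True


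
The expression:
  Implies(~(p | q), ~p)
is always true.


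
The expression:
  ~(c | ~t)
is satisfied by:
  {t: True, c: False}


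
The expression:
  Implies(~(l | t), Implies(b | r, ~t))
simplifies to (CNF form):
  True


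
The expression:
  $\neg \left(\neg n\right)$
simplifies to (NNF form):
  $n$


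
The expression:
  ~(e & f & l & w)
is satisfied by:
  {l: False, e: False, w: False, f: False}
  {f: True, l: False, e: False, w: False}
  {w: True, l: False, e: False, f: False}
  {f: True, w: True, l: False, e: False}
  {e: True, f: False, l: False, w: False}
  {f: True, e: True, l: False, w: False}
  {w: True, e: True, f: False, l: False}
  {f: True, w: True, e: True, l: False}
  {l: True, w: False, e: False, f: False}
  {f: True, l: True, w: False, e: False}
  {w: True, l: True, f: False, e: False}
  {f: True, w: True, l: True, e: False}
  {e: True, l: True, w: False, f: False}
  {f: True, e: True, l: True, w: False}
  {w: True, e: True, l: True, f: False}


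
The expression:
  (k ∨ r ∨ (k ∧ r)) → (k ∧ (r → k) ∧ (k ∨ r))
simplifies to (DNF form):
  k ∨ ¬r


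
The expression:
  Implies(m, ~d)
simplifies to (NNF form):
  ~d | ~m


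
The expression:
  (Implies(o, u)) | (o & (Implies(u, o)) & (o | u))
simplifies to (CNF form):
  True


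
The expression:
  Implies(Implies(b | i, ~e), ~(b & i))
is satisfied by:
  {e: True, b: False, i: False}
  {e: False, b: False, i: False}
  {i: True, e: True, b: False}
  {i: True, e: False, b: False}
  {b: True, e: True, i: False}
  {b: True, e: False, i: False}
  {b: True, i: True, e: True}


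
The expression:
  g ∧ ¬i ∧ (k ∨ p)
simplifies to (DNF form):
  (g ∧ k ∧ ¬i) ∨ (g ∧ p ∧ ¬i)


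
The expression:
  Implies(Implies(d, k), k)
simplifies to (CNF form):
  d | k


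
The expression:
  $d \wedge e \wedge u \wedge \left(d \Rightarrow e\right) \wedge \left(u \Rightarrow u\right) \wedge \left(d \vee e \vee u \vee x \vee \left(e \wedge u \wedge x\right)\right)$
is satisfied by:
  {e: True, d: True, u: True}


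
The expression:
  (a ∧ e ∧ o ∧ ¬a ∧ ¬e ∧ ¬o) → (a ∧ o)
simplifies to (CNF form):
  True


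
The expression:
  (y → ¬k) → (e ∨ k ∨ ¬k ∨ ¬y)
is always true.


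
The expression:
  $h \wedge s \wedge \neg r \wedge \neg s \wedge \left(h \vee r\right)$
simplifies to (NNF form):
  $\text{False}$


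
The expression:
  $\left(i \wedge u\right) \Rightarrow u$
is always true.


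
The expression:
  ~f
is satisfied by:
  {f: False}


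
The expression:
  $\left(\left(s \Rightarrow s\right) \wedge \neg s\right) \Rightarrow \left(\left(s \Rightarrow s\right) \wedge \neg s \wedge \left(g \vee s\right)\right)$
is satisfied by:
  {g: True, s: True}
  {g: True, s: False}
  {s: True, g: False}


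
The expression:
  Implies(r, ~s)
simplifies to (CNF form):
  ~r | ~s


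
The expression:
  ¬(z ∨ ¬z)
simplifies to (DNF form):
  False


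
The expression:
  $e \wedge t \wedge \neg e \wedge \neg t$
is never true.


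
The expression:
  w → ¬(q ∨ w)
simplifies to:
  ¬w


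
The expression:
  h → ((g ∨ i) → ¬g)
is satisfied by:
  {h: False, g: False}
  {g: True, h: False}
  {h: True, g: False}


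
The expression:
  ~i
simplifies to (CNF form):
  ~i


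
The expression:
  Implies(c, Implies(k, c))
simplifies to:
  True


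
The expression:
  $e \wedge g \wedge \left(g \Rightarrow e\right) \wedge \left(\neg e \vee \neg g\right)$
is never true.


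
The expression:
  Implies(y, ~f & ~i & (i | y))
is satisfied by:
  {i: False, y: False, f: False}
  {f: True, i: False, y: False}
  {i: True, f: False, y: False}
  {f: True, i: True, y: False}
  {y: True, f: False, i: False}


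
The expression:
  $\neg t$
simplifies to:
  $\neg t$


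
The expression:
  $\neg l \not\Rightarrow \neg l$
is never true.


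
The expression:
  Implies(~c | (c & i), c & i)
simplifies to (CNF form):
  c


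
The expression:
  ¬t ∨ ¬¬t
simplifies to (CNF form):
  True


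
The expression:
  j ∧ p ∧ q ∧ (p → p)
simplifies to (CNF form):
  j ∧ p ∧ q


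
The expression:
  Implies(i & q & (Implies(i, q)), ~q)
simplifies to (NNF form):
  ~i | ~q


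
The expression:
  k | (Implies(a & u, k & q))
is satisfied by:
  {k: True, u: False, a: False}
  {u: False, a: False, k: False}
  {a: True, k: True, u: False}
  {a: True, u: False, k: False}
  {k: True, u: True, a: False}
  {u: True, k: False, a: False}
  {a: True, u: True, k: True}


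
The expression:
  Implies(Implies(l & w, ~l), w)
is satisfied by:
  {w: True}


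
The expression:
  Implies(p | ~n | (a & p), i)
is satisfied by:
  {i: True, n: True, p: False}
  {i: True, n: False, p: False}
  {i: True, p: True, n: True}
  {i: True, p: True, n: False}
  {n: True, p: False, i: False}


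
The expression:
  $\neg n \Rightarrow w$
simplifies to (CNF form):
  $n \vee w$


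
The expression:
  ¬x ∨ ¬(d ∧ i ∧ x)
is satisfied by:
  {d: False, x: False, i: False}
  {i: True, d: False, x: False}
  {x: True, d: False, i: False}
  {i: True, x: True, d: False}
  {d: True, i: False, x: False}
  {i: True, d: True, x: False}
  {x: True, d: True, i: False}


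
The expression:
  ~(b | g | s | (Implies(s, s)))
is never true.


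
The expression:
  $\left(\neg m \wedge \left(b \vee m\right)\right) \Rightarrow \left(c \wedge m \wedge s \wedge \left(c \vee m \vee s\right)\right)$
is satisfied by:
  {m: True, b: False}
  {b: False, m: False}
  {b: True, m: True}


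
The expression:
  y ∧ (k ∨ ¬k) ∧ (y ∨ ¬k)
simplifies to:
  y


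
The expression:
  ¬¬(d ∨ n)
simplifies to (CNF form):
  d ∨ n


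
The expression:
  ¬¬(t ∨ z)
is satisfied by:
  {t: True, z: True}
  {t: True, z: False}
  {z: True, t: False}


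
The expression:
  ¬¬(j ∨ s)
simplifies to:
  j ∨ s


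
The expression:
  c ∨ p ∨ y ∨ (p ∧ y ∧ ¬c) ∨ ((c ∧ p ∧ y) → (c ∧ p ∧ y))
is always true.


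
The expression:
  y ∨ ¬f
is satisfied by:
  {y: True, f: False}
  {f: False, y: False}
  {f: True, y: True}


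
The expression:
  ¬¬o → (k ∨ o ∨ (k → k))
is always true.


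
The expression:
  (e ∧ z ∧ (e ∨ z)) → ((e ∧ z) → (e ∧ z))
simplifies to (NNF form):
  True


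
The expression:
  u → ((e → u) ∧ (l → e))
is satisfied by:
  {e: True, l: False, u: False}
  {l: False, u: False, e: False}
  {e: True, u: True, l: False}
  {u: True, l: False, e: False}
  {e: True, l: True, u: False}
  {l: True, e: False, u: False}
  {e: True, u: True, l: True}


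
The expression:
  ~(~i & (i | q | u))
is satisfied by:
  {i: True, q: False, u: False}
  {i: True, u: True, q: False}
  {i: True, q: True, u: False}
  {i: True, u: True, q: True}
  {u: False, q: False, i: False}


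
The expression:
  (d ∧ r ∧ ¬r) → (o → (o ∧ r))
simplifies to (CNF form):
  True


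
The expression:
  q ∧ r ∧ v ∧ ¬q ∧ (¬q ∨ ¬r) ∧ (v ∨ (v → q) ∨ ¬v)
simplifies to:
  False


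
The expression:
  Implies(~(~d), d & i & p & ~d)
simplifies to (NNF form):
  ~d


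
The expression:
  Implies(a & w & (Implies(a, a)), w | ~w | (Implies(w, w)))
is always true.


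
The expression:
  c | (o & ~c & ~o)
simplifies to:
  c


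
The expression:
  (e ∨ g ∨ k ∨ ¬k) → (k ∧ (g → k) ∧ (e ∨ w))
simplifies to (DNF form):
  (e ∧ k) ∨ (k ∧ w)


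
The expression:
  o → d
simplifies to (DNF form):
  d ∨ ¬o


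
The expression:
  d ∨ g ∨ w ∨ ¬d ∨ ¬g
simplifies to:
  True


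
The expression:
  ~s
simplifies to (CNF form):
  ~s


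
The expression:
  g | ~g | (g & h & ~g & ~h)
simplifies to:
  True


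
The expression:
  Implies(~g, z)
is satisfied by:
  {z: True, g: True}
  {z: True, g: False}
  {g: True, z: False}


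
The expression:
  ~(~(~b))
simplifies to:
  ~b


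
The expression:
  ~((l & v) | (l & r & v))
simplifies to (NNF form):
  ~l | ~v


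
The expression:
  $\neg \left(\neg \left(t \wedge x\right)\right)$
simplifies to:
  $t \wedge x$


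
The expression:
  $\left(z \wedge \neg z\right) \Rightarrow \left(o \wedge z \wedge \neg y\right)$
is always true.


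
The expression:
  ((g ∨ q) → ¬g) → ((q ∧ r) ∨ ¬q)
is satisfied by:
  {r: True, g: True, q: False}
  {r: True, g: False, q: False}
  {g: True, r: False, q: False}
  {r: False, g: False, q: False}
  {r: True, q: True, g: True}
  {r: True, q: True, g: False}
  {q: True, g: True, r: False}


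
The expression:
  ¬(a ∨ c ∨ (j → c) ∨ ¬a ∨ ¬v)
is never true.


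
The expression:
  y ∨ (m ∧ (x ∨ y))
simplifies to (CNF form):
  (m ∨ y) ∧ (x ∨ y)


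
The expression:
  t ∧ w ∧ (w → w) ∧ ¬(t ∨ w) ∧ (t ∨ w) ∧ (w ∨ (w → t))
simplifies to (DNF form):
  False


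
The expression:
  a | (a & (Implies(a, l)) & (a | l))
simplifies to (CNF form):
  a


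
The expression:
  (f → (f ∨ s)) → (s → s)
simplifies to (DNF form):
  True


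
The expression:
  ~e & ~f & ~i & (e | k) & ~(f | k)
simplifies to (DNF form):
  False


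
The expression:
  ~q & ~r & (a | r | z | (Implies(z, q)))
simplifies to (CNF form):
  ~q & ~r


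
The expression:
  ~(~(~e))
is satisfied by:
  {e: False}


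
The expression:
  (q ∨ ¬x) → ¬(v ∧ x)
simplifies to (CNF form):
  ¬q ∨ ¬v ∨ ¬x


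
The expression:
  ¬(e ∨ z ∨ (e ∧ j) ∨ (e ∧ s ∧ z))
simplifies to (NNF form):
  ¬e ∧ ¬z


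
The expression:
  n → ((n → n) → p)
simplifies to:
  p ∨ ¬n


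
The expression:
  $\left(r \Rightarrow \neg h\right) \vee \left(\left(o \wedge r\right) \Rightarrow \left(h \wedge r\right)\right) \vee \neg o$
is always true.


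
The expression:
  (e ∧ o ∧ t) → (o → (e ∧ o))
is always true.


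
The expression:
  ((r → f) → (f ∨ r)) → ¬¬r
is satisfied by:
  {r: True, f: False}
  {f: False, r: False}
  {f: True, r: True}


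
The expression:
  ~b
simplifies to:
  ~b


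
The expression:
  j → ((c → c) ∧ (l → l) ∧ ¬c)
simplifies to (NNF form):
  ¬c ∨ ¬j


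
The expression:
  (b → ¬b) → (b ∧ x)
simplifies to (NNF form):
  b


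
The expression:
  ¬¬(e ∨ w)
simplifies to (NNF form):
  e ∨ w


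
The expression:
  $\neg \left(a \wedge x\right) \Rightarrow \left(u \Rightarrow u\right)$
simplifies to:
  $\text{True}$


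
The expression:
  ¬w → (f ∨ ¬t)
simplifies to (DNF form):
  f ∨ w ∨ ¬t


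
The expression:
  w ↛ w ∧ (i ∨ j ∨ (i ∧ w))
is never true.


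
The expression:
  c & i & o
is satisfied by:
  {c: True, i: True, o: True}


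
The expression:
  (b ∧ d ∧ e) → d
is always true.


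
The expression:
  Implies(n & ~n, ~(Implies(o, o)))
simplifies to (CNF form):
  True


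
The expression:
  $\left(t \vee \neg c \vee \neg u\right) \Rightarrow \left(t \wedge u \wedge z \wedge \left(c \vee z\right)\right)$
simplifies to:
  $u \wedge \left(c \vee t\right) \wedge \left(z \vee \neg t\right)$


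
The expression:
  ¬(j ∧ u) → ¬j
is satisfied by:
  {u: True, j: False}
  {j: False, u: False}
  {j: True, u: True}


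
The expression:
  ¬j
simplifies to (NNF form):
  ¬j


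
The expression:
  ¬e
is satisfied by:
  {e: False}


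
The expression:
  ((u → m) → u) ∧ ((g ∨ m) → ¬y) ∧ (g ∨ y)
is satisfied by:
  {u: True, g: True, m: False, y: False}
  {u: True, g: True, m: True, y: False}
  {u: True, y: True, m: False, g: False}


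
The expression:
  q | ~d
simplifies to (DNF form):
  q | ~d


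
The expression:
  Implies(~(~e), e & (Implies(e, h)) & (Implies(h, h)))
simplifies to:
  h | ~e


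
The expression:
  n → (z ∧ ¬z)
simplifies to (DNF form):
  ¬n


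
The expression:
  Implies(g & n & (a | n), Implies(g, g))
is always true.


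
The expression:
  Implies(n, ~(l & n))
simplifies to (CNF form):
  ~l | ~n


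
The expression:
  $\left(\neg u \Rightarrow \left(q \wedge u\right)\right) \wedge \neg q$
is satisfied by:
  {u: True, q: False}


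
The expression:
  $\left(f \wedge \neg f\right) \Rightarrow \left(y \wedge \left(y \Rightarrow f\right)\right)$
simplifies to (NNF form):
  $\text{True}$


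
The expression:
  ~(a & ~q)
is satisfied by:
  {q: True, a: False}
  {a: False, q: False}
  {a: True, q: True}


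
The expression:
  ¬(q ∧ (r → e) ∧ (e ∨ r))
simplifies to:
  ¬e ∨ ¬q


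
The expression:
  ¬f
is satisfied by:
  {f: False}


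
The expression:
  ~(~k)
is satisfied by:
  {k: True}


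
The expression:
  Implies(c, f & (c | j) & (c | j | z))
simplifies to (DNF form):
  f | ~c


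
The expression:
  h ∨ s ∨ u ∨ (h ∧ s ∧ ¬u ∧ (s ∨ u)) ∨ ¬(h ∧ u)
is always true.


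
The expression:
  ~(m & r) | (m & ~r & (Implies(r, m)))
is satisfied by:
  {m: False, r: False}
  {r: True, m: False}
  {m: True, r: False}


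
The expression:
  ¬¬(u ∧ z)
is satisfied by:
  {z: True, u: True}


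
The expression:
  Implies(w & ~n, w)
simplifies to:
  True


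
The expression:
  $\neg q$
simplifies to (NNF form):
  $\neg q$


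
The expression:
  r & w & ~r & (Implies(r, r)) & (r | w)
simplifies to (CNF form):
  False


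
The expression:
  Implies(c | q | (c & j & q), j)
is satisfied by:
  {j: True, q: False, c: False}
  {c: True, j: True, q: False}
  {j: True, q: True, c: False}
  {c: True, j: True, q: True}
  {c: False, q: False, j: False}


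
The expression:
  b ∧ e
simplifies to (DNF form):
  b ∧ e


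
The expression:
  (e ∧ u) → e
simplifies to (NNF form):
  True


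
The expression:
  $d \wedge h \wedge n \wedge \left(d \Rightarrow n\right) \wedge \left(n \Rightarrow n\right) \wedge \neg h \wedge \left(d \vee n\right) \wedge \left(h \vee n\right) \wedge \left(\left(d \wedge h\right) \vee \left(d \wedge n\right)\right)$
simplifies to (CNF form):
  $\text{False}$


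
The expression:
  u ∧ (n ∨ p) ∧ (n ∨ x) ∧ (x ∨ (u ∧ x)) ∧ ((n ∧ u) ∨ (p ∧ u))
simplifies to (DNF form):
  (n ∧ u ∧ x) ∨ (p ∧ u ∧ x)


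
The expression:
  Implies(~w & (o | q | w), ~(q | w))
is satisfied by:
  {w: True, q: False}
  {q: False, w: False}
  {q: True, w: True}


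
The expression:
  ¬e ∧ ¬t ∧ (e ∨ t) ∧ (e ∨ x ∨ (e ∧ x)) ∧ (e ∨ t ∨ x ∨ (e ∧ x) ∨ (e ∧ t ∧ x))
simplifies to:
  False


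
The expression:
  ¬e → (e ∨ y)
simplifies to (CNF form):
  e ∨ y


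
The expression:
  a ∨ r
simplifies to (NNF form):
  a ∨ r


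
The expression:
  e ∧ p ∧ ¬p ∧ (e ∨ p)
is never true.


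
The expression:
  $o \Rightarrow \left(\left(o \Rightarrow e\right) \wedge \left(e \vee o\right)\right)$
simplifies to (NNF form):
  $e \vee \neg o$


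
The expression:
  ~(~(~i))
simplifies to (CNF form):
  ~i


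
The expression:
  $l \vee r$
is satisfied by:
  {r: True, l: True}
  {r: True, l: False}
  {l: True, r: False}


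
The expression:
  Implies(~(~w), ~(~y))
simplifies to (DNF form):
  y | ~w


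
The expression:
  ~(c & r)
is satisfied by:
  {c: False, r: False}
  {r: True, c: False}
  {c: True, r: False}


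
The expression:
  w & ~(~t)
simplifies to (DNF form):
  t & w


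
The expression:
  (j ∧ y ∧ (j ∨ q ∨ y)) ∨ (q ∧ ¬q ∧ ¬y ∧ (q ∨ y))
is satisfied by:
  {j: True, y: True}


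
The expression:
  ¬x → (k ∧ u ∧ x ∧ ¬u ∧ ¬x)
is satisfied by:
  {x: True}


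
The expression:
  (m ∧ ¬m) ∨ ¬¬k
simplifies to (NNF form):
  k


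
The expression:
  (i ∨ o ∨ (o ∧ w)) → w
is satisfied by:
  {w: True, i: False, o: False}
  {o: True, w: True, i: False}
  {w: True, i: True, o: False}
  {o: True, w: True, i: True}
  {o: False, i: False, w: False}


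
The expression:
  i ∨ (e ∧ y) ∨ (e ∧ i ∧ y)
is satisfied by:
  {i: True, y: True, e: True}
  {i: True, y: True, e: False}
  {i: True, e: True, y: False}
  {i: True, e: False, y: False}
  {y: True, e: True, i: False}


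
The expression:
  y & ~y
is never true.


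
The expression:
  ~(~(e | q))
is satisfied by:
  {q: True, e: True}
  {q: True, e: False}
  {e: True, q: False}


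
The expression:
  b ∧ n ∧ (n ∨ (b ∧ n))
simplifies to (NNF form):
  b ∧ n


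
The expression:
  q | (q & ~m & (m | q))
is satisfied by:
  {q: True}


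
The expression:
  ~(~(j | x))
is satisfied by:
  {x: True, j: True}
  {x: True, j: False}
  {j: True, x: False}


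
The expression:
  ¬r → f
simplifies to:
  f ∨ r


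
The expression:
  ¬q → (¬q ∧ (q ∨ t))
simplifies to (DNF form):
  q ∨ t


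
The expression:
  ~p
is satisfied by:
  {p: False}


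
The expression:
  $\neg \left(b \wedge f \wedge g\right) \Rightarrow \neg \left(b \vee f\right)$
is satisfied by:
  {g: True, b: False, f: False}
  {b: False, f: False, g: False}
  {f: True, g: True, b: True}


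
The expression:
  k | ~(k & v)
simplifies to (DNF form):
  True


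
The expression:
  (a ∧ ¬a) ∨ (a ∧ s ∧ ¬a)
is never true.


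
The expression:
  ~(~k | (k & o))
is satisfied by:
  {k: True, o: False}


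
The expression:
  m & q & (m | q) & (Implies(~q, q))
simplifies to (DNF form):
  m & q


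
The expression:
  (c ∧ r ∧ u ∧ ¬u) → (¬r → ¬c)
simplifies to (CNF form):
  True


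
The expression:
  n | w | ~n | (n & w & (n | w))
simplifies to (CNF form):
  True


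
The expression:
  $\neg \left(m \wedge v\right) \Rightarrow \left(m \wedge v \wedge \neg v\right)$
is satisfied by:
  {m: True, v: True}


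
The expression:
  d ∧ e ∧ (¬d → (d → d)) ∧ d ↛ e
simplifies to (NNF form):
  False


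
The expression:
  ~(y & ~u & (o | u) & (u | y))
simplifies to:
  u | ~o | ~y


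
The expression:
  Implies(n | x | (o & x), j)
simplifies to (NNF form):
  j | (~n & ~x)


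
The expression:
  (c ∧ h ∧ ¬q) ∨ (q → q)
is always true.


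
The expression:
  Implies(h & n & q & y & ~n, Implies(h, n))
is always true.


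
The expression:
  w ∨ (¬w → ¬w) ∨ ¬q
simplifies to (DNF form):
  True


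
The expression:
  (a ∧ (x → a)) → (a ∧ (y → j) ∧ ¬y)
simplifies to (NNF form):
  ¬a ∨ ¬y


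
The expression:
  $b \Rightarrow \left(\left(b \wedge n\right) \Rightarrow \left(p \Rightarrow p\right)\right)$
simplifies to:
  $\text{True}$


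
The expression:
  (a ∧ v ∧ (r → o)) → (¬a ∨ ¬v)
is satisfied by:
  {r: True, o: False, v: False, a: False}
  {r: False, o: False, v: False, a: False}
  {r: True, o: True, v: False, a: False}
  {o: True, r: False, v: False, a: False}
  {r: True, a: True, o: False, v: False}
  {a: True, r: False, o: False, v: False}
  {r: True, a: True, o: True, v: False}
  {a: True, o: True, r: False, v: False}
  {v: True, r: True, a: False, o: False}
  {v: True, a: False, o: False, r: False}
  {r: True, v: True, o: True, a: False}
  {v: True, o: True, a: False, r: False}
  {r: True, v: True, a: True, o: False}


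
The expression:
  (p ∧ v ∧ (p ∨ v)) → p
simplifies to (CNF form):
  True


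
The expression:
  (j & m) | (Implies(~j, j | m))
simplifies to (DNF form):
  j | m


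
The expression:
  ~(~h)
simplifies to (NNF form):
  h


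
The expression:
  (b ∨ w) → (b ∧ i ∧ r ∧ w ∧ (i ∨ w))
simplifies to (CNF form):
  (b ∨ ¬w) ∧ (i ∨ ¬w) ∧ (r ∨ ¬w) ∧ (w ∨ ¬b)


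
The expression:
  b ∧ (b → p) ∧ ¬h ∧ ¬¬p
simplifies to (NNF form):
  b ∧ p ∧ ¬h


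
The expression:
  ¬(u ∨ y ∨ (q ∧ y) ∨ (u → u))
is never true.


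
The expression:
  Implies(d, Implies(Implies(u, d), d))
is always true.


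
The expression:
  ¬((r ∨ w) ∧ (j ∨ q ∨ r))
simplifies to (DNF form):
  (¬r ∧ ¬w) ∨ (¬j ∧ ¬q ∧ ¬r) ∨ (¬j ∧ ¬r ∧ ¬w) ∨ (¬q ∧ ¬r ∧ ¬w)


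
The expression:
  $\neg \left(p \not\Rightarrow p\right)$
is always true.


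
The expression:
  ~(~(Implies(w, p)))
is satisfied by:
  {p: True, w: False}
  {w: False, p: False}
  {w: True, p: True}


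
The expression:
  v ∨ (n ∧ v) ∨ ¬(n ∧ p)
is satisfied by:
  {v: True, p: False, n: False}
  {p: False, n: False, v: False}
  {n: True, v: True, p: False}
  {n: True, p: False, v: False}
  {v: True, p: True, n: False}
  {p: True, v: False, n: False}
  {n: True, p: True, v: True}


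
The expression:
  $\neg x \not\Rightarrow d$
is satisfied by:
  {x: False, d: False}


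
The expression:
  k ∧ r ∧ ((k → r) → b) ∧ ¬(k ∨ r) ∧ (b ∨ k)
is never true.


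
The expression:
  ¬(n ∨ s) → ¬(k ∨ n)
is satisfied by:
  {n: True, s: True, k: False}
  {n: True, k: False, s: False}
  {s: True, k: False, n: False}
  {s: False, k: False, n: False}
  {n: True, s: True, k: True}
  {n: True, k: True, s: False}
  {s: True, k: True, n: False}


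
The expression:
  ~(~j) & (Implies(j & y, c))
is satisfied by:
  {c: True, j: True, y: False}
  {j: True, y: False, c: False}
  {y: True, c: True, j: True}


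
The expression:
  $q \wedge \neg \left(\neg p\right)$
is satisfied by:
  {p: True, q: True}


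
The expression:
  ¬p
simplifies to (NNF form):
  ¬p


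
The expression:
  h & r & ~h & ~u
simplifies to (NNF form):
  False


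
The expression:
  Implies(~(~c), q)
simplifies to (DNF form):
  q | ~c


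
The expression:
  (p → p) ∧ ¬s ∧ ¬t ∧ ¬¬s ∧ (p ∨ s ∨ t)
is never true.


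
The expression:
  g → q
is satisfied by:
  {q: True, g: False}
  {g: False, q: False}
  {g: True, q: True}


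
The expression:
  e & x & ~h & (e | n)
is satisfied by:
  {e: True, x: True, h: False}


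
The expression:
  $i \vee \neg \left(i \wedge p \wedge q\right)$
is always true.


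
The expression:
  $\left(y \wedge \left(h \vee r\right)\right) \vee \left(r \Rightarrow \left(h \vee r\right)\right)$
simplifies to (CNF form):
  $\text{True}$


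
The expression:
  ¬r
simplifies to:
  ¬r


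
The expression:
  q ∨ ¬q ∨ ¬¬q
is always true.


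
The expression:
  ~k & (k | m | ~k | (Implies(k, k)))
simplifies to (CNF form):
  ~k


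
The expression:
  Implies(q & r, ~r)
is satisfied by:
  {q: False, r: False}
  {r: True, q: False}
  {q: True, r: False}


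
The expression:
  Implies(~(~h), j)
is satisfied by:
  {j: True, h: False}
  {h: False, j: False}
  {h: True, j: True}


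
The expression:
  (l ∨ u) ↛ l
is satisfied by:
  {u: True, l: False}


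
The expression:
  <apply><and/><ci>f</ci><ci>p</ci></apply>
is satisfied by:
  {p: True, f: True}


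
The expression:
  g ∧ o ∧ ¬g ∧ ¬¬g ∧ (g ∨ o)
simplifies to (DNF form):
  False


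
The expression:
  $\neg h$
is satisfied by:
  {h: False}


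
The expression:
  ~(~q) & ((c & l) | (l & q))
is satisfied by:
  {q: True, l: True}


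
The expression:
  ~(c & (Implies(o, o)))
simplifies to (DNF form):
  ~c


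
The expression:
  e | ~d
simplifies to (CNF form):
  e | ~d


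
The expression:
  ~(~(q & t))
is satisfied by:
  {t: True, q: True}


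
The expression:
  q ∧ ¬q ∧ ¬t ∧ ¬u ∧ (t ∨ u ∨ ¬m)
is never true.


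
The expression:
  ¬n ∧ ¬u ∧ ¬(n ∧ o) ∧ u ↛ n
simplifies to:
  False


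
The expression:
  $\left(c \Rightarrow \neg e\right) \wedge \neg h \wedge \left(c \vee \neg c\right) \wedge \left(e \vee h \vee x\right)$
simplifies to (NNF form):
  $\neg h \wedge \left(e \vee x\right) \wedge \left(\neg c \vee \neg e\right)$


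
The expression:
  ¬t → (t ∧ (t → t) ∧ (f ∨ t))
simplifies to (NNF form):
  t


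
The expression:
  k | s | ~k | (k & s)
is always true.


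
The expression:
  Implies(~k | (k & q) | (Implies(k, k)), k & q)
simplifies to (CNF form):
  k & q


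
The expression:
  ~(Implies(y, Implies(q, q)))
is never true.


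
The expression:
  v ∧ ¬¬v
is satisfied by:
  {v: True}


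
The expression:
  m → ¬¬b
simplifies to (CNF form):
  b ∨ ¬m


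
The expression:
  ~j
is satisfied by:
  {j: False}


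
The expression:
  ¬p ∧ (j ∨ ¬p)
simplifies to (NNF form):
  ¬p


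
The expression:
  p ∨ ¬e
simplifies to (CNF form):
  p ∨ ¬e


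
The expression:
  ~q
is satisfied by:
  {q: False}


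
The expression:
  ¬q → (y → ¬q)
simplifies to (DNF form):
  True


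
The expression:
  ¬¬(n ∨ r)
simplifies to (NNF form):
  n ∨ r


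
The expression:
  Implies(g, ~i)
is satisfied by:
  {g: False, i: False}
  {i: True, g: False}
  {g: True, i: False}


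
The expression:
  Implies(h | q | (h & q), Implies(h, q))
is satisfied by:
  {q: True, h: False}
  {h: False, q: False}
  {h: True, q: True}


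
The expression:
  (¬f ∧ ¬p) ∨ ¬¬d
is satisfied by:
  {d: True, p: False, f: False}
  {f: True, d: True, p: False}
  {d: True, p: True, f: False}
  {f: True, d: True, p: True}
  {f: False, p: False, d: False}


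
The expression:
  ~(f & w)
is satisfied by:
  {w: False, f: False}
  {f: True, w: False}
  {w: True, f: False}


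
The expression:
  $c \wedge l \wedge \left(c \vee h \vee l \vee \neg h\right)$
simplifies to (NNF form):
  $c \wedge l$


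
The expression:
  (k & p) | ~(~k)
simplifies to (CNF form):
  k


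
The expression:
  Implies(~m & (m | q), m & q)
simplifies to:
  m | ~q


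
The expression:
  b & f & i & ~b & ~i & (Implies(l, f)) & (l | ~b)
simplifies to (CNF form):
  False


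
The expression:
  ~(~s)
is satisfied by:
  {s: True}


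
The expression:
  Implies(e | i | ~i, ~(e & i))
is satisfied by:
  {e: False, i: False}
  {i: True, e: False}
  {e: True, i: False}


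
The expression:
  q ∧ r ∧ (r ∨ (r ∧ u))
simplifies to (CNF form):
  q ∧ r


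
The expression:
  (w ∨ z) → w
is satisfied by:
  {w: True, z: False}
  {z: False, w: False}
  {z: True, w: True}


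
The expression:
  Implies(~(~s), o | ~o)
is always true.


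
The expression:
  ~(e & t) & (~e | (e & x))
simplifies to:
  ~e | (x & ~t)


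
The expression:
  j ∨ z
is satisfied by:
  {z: True, j: True}
  {z: True, j: False}
  {j: True, z: False}


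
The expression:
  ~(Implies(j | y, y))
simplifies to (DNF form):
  j & ~y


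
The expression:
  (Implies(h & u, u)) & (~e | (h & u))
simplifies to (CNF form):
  (h | ~e) & (u | ~e)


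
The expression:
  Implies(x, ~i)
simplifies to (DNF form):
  ~i | ~x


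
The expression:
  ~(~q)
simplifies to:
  q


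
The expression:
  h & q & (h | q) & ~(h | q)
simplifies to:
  False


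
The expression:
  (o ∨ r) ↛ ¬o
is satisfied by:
  {o: True}


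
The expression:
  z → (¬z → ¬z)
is always true.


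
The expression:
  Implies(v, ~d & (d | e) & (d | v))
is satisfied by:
  {e: True, d: False, v: False}
  {d: False, v: False, e: False}
  {e: True, d: True, v: False}
  {d: True, e: False, v: False}
  {v: True, e: True, d: False}


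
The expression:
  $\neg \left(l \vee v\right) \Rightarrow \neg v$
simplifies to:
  $\text{True}$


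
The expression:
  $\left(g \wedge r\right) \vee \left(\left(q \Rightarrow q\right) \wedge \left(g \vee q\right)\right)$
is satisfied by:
  {q: True, g: True}
  {q: True, g: False}
  {g: True, q: False}


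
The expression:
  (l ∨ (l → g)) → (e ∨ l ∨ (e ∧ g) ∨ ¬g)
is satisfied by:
  {l: True, e: True, g: False}
  {l: True, g: False, e: False}
  {e: True, g: False, l: False}
  {e: False, g: False, l: False}
  {l: True, e: True, g: True}
  {l: True, g: True, e: False}
  {e: True, g: True, l: False}


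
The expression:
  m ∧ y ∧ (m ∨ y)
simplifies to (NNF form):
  m ∧ y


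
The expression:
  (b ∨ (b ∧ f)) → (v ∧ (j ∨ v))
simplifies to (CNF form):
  v ∨ ¬b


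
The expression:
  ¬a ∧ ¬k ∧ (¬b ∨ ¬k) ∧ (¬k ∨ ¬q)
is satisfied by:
  {k: False, a: False}


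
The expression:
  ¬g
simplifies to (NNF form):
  ¬g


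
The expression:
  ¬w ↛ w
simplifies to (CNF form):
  True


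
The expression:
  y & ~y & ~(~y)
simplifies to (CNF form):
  False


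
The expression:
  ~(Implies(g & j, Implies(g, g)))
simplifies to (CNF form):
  False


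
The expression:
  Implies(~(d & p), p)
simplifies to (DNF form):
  p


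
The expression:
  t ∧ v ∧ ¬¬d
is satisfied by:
  {t: True, d: True, v: True}


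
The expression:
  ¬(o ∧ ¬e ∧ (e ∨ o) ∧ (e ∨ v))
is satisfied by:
  {e: True, o: False, v: False}
  {o: False, v: False, e: False}
  {e: True, v: True, o: False}
  {v: True, o: False, e: False}
  {e: True, o: True, v: False}
  {o: True, e: False, v: False}
  {e: True, v: True, o: True}


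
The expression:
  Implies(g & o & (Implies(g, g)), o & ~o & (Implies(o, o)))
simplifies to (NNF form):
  ~g | ~o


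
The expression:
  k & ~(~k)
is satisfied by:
  {k: True}


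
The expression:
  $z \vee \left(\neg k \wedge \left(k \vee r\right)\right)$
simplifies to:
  $z \vee \left(r \wedge \neg k\right)$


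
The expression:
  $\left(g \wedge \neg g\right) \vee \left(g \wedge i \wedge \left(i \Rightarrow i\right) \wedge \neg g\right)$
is never true.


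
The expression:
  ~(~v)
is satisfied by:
  {v: True}


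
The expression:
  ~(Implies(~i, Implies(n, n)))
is never true.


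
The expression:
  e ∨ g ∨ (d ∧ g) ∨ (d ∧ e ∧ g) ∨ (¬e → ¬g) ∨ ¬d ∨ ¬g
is always true.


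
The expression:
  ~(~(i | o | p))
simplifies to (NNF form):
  i | o | p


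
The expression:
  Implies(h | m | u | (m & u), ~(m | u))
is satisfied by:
  {u: False, m: False}


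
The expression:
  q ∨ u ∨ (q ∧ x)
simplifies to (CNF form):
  q ∨ u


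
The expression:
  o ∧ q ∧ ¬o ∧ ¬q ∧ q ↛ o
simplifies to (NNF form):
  False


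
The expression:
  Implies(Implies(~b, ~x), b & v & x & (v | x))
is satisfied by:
  {x: True, v: True, b: False}
  {x: True, v: False, b: False}
  {x: True, b: True, v: True}


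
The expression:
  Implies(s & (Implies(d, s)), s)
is always true.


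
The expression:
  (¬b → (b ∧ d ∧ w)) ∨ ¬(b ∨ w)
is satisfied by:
  {b: True, w: False}
  {w: False, b: False}
  {w: True, b: True}


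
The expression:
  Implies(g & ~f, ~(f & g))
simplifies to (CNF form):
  True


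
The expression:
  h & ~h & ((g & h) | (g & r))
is never true.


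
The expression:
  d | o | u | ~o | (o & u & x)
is always true.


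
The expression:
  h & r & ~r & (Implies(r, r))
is never true.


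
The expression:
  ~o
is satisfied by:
  {o: False}


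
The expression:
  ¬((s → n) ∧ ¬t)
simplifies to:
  t ∨ (s ∧ ¬n)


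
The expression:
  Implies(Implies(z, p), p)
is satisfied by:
  {z: True, p: True}
  {z: True, p: False}
  {p: True, z: False}


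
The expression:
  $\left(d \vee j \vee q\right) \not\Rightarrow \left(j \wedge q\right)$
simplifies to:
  $\left(d \wedge \neg j\right) \vee \left(j \wedge \neg q\right) \vee \left(q \wedge \neg j\right)$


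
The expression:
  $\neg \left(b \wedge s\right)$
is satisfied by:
  {s: False, b: False}
  {b: True, s: False}
  {s: True, b: False}


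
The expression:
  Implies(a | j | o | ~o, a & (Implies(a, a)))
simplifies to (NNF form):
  a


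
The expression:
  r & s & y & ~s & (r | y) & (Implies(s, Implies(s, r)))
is never true.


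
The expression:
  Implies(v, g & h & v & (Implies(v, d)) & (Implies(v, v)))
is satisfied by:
  {h: True, d: True, g: True, v: False}
  {h: True, d: True, g: False, v: False}
  {h: True, g: True, d: False, v: False}
  {h: True, g: False, d: False, v: False}
  {d: True, g: True, h: False, v: False}
  {d: True, g: False, h: False, v: False}
  {g: True, h: False, d: False, v: False}
  {g: False, h: False, d: False, v: False}
  {v: True, h: True, d: True, g: True}


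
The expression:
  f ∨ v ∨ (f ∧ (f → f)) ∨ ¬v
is always true.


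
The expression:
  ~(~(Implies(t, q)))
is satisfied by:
  {q: True, t: False}
  {t: False, q: False}
  {t: True, q: True}


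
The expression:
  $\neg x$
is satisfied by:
  {x: False}


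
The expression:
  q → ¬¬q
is always true.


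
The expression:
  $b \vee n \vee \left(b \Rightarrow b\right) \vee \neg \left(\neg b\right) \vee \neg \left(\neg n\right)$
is always true.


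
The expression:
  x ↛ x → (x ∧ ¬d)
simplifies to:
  True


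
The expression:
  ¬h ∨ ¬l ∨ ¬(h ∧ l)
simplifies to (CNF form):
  ¬h ∨ ¬l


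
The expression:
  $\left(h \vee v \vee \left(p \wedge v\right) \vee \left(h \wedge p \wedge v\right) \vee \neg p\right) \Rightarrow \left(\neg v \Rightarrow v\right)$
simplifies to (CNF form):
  $\left(p \vee v\right) \wedge \left(v \vee \neg h\right)$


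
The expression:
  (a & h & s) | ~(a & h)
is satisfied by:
  {s: True, h: False, a: False}
  {h: False, a: False, s: False}
  {a: True, s: True, h: False}
  {a: True, h: False, s: False}
  {s: True, h: True, a: False}
  {h: True, s: False, a: False}
  {a: True, h: True, s: True}


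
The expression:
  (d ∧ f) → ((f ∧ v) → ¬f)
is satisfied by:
  {v: False, d: False, f: False}
  {f: True, v: False, d: False}
  {d: True, v: False, f: False}
  {f: True, d: True, v: False}
  {v: True, f: False, d: False}
  {f: True, v: True, d: False}
  {d: True, v: True, f: False}


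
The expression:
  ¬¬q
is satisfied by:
  {q: True}


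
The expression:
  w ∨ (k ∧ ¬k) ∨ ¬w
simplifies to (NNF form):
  True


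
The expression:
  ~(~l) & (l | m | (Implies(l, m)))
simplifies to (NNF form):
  l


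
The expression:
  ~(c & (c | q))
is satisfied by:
  {c: False}


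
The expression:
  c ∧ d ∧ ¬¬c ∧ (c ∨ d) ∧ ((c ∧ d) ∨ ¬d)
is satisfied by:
  {c: True, d: True}


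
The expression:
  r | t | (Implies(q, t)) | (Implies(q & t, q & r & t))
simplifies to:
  True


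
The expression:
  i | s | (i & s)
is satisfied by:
  {i: True, s: True}
  {i: True, s: False}
  {s: True, i: False}


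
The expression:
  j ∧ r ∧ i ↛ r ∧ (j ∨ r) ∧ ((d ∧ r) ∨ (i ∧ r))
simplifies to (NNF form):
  False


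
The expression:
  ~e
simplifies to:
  ~e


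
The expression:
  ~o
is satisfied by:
  {o: False}


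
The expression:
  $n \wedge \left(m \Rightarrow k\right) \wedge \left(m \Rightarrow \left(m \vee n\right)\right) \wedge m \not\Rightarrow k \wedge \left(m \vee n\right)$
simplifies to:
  $\text{False}$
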